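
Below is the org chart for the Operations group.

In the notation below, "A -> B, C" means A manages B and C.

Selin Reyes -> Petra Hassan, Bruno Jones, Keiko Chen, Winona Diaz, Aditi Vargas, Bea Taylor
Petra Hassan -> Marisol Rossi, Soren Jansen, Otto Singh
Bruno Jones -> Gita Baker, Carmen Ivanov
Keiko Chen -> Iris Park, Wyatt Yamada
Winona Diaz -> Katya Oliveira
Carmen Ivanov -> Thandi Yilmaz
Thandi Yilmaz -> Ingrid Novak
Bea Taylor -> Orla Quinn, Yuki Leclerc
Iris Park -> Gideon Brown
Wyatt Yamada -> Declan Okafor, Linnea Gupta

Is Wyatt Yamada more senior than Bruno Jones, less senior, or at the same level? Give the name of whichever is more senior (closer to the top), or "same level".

Wyatt Yamada is 2 levels below Selin Reyes; Bruno Jones is 1. Bruno Jones is higher.

Bruno Jones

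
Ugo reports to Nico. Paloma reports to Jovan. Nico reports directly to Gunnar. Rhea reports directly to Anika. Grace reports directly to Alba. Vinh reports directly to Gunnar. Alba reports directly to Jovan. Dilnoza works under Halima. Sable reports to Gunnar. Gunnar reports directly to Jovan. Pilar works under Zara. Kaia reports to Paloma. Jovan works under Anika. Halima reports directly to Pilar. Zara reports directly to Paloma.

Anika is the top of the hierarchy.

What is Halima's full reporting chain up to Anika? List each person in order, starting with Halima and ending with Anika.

Halima -> Pilar -> Zara -> Paloma -> Jovan -> Anika

Halima reports to Pilar. Pilar reports to Zara. Zara reports to Paloma. Paloma reports to Jovan. Jovan reports to Anika. Anika is at the top.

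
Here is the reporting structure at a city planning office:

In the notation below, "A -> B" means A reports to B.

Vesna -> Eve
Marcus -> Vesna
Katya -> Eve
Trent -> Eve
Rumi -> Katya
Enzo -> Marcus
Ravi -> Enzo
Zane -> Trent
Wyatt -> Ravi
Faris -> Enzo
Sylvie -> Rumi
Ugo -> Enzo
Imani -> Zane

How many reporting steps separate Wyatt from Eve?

Chain from Wyatt up to Eve: Wyatt → Ravi → Enzo → Marcus → Vesna → Eve. That is 5 steps up, so Wyatt is 5 levels below Eve.

5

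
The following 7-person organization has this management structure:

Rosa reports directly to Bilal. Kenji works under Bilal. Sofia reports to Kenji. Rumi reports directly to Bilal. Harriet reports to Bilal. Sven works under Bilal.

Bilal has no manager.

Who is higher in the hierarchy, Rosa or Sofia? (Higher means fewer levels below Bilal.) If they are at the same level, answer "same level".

Rosa is 1 level below Bilal; Sofia is 2. Rosa is higher.

Rosa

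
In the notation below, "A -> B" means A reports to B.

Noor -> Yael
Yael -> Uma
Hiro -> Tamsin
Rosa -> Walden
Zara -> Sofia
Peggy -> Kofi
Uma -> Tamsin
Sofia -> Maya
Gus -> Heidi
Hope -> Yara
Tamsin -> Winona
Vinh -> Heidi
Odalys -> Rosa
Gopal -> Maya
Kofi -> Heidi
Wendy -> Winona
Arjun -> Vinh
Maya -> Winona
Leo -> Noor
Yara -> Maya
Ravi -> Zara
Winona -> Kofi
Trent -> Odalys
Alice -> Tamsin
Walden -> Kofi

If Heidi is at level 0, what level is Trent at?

5

Chain from Trent up to Heidi: Trent → Odalys → Rosa → Walden → Kofi → Heidi. That is 5 steps up, so Trent is 5 levels below Heidi.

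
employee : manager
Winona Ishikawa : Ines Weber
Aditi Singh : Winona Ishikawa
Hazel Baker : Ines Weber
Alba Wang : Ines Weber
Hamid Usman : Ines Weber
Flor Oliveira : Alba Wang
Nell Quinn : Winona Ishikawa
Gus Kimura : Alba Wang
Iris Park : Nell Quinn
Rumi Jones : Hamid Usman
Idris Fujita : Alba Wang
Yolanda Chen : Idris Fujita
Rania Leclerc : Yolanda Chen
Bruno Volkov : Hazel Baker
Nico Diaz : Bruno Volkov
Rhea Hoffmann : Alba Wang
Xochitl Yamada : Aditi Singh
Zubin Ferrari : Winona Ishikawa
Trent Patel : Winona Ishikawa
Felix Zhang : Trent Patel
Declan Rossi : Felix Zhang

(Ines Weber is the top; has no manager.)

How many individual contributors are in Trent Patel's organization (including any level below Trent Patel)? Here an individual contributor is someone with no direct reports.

1

The only person in Trent Patel's organization with no one reporting to them is Declan Rossi. That is 1.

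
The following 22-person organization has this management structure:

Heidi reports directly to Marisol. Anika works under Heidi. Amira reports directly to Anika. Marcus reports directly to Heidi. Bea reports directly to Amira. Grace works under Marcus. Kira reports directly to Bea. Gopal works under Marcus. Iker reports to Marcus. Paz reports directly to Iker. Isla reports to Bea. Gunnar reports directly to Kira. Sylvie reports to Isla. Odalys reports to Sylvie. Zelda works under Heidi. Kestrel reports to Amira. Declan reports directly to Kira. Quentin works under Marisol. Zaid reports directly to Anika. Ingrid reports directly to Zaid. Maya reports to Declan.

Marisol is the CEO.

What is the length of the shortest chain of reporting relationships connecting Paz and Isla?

Paz is 3 levels below Heidi, and Isla is 4 levels below Heidi (their lowest common manager). The shortest path runs up from Paz to Heidi and back down to Isla: 3 + 4 = 7 links.

7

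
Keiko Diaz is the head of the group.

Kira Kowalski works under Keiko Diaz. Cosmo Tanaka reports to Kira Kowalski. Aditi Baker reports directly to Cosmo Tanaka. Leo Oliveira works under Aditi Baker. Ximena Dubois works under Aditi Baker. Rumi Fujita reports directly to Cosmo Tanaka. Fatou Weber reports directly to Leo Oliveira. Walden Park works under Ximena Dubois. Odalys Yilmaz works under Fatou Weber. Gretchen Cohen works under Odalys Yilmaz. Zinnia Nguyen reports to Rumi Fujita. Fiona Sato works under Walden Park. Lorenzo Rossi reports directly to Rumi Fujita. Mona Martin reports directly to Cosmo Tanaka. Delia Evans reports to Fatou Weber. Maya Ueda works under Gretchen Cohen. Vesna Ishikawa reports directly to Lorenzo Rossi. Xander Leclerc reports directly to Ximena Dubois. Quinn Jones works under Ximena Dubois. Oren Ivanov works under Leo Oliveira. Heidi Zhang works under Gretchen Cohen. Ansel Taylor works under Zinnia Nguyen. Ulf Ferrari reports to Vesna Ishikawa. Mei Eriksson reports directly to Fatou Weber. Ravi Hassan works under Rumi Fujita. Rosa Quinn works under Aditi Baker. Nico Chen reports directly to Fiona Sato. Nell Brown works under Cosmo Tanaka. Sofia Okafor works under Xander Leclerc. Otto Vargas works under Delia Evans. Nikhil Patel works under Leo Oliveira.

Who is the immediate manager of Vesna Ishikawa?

Lorenzo Rossi

Vesna Ishikawa reports directly to Lorenzo Rossi.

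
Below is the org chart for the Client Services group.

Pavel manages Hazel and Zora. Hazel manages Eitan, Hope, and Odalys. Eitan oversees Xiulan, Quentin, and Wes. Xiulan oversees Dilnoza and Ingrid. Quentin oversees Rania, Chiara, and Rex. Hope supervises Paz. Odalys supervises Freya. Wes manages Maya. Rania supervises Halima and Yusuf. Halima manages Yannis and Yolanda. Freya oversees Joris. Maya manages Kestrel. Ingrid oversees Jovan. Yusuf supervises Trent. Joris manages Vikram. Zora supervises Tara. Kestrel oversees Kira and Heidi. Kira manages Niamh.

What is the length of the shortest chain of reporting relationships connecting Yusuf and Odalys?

Yusuf is 4 levels below Hazel, and Odalys is 1 level below Hazel (their lowest common manager). The shortest path runs up from Yusuf to Hazel and back down to Odalys: 4 + 1 = 5 links.

5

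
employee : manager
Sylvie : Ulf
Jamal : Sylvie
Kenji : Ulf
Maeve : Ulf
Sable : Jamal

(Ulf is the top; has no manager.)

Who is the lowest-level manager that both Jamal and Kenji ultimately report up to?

Ulf

Jamal's chain of managers is Sylvie, Ulf. Kenji's chain of managers is Ulf. The first manager that appears in both chains is Ulf.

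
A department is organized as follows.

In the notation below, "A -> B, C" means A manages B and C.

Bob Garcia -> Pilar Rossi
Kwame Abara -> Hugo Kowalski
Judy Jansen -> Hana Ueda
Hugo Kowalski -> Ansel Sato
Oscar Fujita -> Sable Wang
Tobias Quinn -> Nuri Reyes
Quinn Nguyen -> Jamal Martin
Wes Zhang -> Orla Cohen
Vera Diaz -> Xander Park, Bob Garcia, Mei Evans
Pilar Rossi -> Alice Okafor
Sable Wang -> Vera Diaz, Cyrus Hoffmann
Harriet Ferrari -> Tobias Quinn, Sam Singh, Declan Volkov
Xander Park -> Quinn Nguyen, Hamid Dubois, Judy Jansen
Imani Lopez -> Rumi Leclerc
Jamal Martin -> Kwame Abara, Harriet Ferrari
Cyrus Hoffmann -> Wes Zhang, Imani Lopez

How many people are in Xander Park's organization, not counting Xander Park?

Xander Park directly manages Quinn Nguyen, Hamid Dubois, Judy Jansen. Under Quinn Nguyen: Jamal Martin, Harriet Ferrari, Declan Volkov, Sam Singh, Tobias Quinn, Nuri Reyes, Kwame Abara, Hugo Kowalski, Ansel Sato (9). Hamid Dubois has no reports. Under Judy Jansen: Hana Ueda (1). So Xander Park's organization is 3 direct reports plus everyone under them: 10 + 1 + 2 = 13.

13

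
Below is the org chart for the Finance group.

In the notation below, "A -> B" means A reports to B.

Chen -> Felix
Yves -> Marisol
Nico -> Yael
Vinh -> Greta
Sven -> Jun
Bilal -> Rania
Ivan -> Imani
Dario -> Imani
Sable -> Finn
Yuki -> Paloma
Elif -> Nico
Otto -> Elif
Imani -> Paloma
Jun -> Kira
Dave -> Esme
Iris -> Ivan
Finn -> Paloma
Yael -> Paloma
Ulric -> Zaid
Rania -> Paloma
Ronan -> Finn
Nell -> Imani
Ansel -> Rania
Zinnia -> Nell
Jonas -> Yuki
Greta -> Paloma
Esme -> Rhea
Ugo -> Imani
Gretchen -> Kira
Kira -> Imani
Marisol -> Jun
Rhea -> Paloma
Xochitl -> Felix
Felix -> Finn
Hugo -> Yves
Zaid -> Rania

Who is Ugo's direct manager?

Imani

Ugo reports directly to Imani.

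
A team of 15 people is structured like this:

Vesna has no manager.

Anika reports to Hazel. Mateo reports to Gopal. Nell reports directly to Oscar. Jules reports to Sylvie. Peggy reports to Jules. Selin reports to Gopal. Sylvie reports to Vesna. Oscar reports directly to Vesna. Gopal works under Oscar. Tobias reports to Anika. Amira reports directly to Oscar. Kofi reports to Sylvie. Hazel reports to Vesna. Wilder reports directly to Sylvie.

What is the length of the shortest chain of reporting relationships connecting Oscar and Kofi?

Oscar is 1 level below Vesna, and Kofi is 2 levels below Vesna (their lowest common manager). The shortest path runs up from Oscar to Vesna and back down to Kofi: 1 + 2 = 3 links.

3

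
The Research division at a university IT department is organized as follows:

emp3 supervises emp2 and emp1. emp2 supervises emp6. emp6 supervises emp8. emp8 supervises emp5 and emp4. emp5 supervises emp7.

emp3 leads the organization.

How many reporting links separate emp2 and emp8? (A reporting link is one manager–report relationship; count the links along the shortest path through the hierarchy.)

2

emp8 is in emp2's organization: the chain from emp8 up to emp2 is emp8 → emp6 → emp2, which is 2 links.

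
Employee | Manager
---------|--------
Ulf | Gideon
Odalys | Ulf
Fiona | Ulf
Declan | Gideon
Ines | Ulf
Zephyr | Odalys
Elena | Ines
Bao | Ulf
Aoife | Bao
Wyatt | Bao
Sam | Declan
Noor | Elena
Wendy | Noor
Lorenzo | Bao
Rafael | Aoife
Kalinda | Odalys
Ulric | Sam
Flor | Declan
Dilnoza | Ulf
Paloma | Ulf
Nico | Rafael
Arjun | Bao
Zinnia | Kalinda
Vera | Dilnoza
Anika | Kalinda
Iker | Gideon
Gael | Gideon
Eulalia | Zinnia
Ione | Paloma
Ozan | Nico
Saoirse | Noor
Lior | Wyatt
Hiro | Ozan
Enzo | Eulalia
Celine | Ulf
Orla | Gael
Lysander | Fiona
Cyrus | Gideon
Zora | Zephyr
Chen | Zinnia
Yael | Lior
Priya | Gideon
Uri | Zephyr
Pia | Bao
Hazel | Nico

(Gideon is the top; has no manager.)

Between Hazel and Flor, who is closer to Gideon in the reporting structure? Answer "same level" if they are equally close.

Hazel is 6 levels below Gideon; Flor is 2. Flor is higher.

Flor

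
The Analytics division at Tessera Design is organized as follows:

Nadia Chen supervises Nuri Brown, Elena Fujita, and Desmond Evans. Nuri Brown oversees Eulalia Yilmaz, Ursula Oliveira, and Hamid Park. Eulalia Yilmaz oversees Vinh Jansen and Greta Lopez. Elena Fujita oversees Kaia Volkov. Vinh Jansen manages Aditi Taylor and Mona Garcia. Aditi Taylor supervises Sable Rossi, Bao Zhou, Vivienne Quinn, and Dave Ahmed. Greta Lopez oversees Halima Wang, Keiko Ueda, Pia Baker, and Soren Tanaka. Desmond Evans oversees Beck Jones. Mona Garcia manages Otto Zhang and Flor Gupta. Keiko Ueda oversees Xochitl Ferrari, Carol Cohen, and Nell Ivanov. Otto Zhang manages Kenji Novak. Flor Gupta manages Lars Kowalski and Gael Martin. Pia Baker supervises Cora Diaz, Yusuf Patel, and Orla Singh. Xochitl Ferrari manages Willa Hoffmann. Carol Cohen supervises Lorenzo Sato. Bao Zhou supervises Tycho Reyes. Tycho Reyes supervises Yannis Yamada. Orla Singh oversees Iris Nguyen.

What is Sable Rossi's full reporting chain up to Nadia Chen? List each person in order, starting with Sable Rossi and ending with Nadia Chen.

Sable Rossi reports to Aditi Taylor. Aditi Taylor reports to Vinh Jansen. Vinh Jansen reports to Eulalia Yilmaz. Eulalia Yilmaz reports to Nuri Brown. Nuri Brown reports to Nadia Chen. Nadia Chen is at the top.

Sable Rossi -> Aditi Taylor -> Vinh Jansen -> Eulalia Yilmaz -> Nuri Brown -> Nadia Chen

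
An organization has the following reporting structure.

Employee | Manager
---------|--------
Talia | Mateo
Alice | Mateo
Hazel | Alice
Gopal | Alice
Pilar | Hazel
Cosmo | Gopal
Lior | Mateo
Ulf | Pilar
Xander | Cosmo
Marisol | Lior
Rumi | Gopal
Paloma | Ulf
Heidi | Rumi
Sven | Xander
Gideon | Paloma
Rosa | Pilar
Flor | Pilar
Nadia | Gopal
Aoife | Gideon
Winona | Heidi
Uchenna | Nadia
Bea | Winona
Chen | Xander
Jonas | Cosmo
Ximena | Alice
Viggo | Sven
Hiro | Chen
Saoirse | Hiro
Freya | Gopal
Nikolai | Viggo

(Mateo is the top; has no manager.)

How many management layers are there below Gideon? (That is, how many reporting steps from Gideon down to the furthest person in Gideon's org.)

1

The longest chain under Gideon runs Gideon → Aoife, which is 1 level below Gideon.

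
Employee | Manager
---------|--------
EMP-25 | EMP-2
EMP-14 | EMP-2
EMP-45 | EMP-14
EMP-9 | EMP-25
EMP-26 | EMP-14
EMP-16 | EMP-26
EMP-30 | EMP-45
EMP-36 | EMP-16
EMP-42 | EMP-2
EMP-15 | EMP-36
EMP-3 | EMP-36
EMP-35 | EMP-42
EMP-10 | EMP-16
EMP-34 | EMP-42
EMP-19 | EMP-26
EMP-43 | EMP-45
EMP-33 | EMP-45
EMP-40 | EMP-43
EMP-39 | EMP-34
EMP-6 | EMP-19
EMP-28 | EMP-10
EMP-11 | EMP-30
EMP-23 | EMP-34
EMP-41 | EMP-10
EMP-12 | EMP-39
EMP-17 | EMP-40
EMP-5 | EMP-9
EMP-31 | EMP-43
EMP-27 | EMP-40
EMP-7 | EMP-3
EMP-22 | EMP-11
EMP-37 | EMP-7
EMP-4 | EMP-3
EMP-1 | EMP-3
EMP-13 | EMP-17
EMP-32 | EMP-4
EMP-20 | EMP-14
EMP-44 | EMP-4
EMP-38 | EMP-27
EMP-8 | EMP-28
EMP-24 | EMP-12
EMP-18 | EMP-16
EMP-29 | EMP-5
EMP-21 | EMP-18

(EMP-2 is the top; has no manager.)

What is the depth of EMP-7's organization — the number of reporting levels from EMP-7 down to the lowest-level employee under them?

The longest chain under EMP-7 runs EMP-7 → EMP-37, which is 1 level below EMP-7.

1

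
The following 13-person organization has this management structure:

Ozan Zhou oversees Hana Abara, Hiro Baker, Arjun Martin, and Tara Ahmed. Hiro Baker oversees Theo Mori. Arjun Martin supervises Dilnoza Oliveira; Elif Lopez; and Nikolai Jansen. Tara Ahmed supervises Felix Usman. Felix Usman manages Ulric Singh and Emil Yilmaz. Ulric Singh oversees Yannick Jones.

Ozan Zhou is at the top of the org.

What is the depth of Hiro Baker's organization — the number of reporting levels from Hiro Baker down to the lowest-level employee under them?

1

The longest chain under Hiro Baker runs Hiro Baker → Theo Mori, which is 1 level below Hiro Baker.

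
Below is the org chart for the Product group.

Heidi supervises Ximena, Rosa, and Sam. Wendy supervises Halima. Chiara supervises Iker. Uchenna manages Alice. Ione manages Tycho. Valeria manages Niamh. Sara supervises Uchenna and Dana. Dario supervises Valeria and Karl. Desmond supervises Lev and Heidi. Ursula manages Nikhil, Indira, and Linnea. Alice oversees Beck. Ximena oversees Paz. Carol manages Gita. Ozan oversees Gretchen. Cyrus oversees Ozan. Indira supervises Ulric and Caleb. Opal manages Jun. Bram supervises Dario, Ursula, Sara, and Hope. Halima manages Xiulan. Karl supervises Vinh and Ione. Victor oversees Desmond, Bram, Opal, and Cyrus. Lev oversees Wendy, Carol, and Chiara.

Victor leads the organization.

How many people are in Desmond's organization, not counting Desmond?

Desmond directly manages Heidi, Lev. Under Heidi: Sam, Rosa, Ximena, Paz (4). Under Lev: Chiara, Iker, Carol, Gita, Wendy, Halima, Xiulan (7). So Desmond's organization is 2 direct reports plus everyone under them: 5 + 8 = 13.

13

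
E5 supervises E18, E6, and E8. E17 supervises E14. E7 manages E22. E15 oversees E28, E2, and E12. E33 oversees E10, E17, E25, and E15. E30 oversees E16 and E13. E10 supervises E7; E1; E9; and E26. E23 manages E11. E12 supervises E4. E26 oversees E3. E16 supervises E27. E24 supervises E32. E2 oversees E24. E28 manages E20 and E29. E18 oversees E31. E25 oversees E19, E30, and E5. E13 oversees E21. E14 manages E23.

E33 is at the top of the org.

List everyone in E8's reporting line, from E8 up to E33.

E8 reports to E5. E5 reports to E25. E25 reports to E33. E33 is at the top.

E8 -> E5 -> E25 -> E33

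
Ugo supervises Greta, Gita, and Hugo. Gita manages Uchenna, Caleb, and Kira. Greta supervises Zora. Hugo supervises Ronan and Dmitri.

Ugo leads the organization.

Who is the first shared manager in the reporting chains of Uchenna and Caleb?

Gita

Uchenna's chain of managers is Gita, Ugo. Caleb's chain of managers is Gita, Ugo. The first manager that appears in both chains is Gita.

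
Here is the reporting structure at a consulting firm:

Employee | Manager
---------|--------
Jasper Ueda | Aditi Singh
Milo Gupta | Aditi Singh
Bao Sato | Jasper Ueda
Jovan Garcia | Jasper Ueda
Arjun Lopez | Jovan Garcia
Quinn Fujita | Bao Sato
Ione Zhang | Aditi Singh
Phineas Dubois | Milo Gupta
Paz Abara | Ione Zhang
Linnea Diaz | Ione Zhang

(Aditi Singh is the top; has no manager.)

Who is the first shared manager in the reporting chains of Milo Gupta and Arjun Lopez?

Milo Gupta's chain of managers is Aditi Singh. Arjun Lopez's chain of managers is Jovan Garcia, Jasper Ueda, Aditi Singh. The first manager that appears in both chains is Aditi Singh.

Aditi Singh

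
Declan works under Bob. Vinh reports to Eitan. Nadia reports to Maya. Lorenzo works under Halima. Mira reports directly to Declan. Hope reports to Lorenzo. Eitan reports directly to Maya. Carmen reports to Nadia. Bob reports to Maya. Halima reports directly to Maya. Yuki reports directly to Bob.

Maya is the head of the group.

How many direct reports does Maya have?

Maya directly manages Bob, Nadia, Halima, Eitan. That is 4 direct reports.

4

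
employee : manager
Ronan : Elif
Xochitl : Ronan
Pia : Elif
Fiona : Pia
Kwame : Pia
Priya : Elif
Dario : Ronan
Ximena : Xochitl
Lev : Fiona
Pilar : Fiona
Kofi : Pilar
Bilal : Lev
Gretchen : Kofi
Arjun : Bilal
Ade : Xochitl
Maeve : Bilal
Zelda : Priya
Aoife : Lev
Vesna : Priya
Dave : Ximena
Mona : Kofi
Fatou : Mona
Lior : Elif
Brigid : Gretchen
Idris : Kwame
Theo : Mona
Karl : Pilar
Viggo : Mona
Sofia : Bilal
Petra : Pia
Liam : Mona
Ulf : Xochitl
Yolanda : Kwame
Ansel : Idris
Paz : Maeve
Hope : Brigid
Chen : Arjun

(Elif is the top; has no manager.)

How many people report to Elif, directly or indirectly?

Elif directly manages Ronan, Pia, Priya, Lior. Under Ronan: Dario, Xochitl, Ulf, Ade, Ximena, Dave (6). Under Pia: Petra, Kwame, Yolanda, Idris, Ansel, Fiona, Pilar, Karl, Kofi, Mona, Liam, Viggo, Theo, Fatou, Gretchen, Brigid, Hope, Lev, Aoife, Bilal, Sofia, Maeve, Paz, Arjun, Chen (25). Under Priya: Vesna, Zelda (2). Lior has no reports. So Elif's organization is 4 direct reports plus everyone under them: 7 + 26 + 3 + 1 = 37.

37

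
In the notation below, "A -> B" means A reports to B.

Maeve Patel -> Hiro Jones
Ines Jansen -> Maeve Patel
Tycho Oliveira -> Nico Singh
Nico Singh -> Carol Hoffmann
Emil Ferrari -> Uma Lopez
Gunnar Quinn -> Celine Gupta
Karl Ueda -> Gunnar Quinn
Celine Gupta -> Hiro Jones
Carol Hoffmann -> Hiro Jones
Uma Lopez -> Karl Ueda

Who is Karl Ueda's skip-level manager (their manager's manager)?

Celine Gupta

Karl Ueda reports to Gunnar Quinn, and Gunnar Quinn reports to Celine Gupta. So Karl Ueda's skip-level manager is Celine Gupta.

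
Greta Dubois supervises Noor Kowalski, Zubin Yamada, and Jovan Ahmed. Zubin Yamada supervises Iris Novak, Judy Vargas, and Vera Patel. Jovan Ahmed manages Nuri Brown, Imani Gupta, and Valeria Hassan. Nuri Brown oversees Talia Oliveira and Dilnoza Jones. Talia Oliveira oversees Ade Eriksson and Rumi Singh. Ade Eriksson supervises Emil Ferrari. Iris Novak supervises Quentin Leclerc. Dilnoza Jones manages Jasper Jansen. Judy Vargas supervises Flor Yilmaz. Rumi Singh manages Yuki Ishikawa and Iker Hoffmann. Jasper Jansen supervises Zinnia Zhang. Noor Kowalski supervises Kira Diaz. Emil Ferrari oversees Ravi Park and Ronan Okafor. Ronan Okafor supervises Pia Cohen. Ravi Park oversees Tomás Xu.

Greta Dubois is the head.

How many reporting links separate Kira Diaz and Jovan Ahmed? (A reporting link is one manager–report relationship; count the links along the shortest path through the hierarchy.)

Kira Diaz is 2 levels below Greta Dubois, and Jovan Ahmed is 1 level below Greta Dubois (their lowest common manager). The shortest path runs up from Kira Diaz to Greta Dubois and back down to Jovan Ahmed: 2 + 1 = 3 links.

3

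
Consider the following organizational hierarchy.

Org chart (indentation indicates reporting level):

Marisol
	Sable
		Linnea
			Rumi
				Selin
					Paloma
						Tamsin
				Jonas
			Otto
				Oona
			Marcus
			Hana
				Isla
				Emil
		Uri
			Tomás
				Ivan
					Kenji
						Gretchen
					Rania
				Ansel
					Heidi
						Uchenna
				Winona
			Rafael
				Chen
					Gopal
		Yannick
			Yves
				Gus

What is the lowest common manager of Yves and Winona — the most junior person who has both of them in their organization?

Sable

Yves's chain of managers is Yannick, Sable, Marisol. Winona's chain of managers is Tomás, Uri, Sable, Marisol. The first manager that appears in both chains is Sable.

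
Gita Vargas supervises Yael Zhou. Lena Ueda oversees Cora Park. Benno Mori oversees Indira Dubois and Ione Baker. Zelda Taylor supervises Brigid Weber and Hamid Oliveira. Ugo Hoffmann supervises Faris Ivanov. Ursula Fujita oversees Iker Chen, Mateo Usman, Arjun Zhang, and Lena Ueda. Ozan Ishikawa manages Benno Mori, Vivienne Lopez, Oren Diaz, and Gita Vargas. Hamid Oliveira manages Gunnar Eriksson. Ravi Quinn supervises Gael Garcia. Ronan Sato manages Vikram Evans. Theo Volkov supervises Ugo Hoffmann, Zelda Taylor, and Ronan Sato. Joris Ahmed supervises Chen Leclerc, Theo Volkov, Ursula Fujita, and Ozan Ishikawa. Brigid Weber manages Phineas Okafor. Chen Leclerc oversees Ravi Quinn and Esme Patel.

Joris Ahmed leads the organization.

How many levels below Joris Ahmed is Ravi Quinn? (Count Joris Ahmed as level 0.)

2

Chain from Ravi Quinn up to Joris Ahmed: Ravi Quinn → Chen Leclerc → Joris Ahmed. That is 2 steps up, so Ravi Quinn is 2 levels below Joris Ahmed.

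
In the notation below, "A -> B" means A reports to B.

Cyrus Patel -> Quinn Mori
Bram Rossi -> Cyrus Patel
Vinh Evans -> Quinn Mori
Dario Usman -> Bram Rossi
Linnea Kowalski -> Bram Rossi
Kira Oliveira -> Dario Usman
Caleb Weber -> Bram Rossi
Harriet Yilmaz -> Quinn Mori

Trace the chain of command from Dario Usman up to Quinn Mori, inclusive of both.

Dario Usman reports to Bram Rossi. Bram Rossi reports to Cyrus Patel. Cyrus Patel reports to Quinn Mori. Quinn Mori is at the top.

Dario Usman -> Bram Rossi -> Cyrus Patel -> Quinn Mori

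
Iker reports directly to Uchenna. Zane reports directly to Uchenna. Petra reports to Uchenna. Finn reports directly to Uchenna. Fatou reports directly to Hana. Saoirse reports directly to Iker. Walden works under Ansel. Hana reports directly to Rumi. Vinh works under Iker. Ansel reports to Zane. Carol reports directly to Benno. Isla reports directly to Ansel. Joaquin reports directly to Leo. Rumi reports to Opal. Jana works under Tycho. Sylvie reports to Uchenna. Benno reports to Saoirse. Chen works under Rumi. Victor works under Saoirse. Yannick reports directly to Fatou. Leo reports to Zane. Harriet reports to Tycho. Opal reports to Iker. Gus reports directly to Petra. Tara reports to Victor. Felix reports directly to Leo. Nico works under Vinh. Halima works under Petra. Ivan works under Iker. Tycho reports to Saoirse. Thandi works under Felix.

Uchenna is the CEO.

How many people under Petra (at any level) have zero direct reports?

2

The people in Petra's organization with no one reporting to them are Halima, Gus. That is 2.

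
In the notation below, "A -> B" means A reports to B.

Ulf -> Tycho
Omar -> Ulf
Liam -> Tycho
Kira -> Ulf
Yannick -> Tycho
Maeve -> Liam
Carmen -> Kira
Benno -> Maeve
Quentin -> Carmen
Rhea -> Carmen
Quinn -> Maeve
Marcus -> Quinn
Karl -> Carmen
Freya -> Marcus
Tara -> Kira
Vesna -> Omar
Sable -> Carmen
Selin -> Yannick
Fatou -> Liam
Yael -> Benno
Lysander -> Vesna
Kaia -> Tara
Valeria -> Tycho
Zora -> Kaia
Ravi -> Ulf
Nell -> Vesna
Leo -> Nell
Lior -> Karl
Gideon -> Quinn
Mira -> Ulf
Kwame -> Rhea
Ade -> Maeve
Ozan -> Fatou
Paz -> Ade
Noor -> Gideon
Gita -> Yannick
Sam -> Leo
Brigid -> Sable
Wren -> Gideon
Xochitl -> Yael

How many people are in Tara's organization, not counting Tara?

Tara directly manages Kaia. Under Kaia: Zora (1). That's 2 in total.

2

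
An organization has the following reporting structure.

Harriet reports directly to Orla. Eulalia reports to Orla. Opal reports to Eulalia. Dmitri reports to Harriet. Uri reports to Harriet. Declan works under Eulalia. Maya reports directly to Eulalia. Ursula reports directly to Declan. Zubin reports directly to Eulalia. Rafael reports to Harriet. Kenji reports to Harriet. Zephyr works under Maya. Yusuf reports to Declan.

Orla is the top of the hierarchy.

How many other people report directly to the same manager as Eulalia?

1

Eulalia reports to Orla. Orla's other direct reports are Harriet — 1 peer.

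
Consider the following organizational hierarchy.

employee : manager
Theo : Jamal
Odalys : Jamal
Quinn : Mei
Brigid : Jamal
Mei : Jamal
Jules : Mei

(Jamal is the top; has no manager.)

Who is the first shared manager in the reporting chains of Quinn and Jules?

Quinn's chain of managers is Mei, Jamal. Jules's chain of managers is Mei, Jamal. The first manager that appears in both chains is Mei.

Mei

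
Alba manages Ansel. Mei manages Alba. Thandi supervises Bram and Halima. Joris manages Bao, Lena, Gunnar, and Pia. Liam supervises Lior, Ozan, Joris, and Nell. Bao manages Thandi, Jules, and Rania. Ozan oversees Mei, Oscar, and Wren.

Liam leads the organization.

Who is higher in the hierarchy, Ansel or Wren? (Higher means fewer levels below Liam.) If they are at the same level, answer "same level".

Ansel is 4 levels below Liam; Wren is 2. Wren is higher.

Wren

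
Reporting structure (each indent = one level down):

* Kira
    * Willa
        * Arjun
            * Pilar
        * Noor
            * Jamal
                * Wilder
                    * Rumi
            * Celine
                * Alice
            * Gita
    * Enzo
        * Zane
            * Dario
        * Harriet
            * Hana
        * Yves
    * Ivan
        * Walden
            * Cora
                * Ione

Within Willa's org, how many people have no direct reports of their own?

4

The people in Willa's organization with no one reporting to them are Gita, Alice, Rumi, Pilar. That is 4.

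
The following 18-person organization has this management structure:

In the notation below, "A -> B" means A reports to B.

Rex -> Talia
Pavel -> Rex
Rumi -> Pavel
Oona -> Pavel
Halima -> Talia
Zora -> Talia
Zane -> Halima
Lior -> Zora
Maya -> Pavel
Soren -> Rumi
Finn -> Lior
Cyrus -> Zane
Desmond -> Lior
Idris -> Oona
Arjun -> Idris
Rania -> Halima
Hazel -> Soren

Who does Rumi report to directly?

Rumi reports directly to Pavel.

Pavel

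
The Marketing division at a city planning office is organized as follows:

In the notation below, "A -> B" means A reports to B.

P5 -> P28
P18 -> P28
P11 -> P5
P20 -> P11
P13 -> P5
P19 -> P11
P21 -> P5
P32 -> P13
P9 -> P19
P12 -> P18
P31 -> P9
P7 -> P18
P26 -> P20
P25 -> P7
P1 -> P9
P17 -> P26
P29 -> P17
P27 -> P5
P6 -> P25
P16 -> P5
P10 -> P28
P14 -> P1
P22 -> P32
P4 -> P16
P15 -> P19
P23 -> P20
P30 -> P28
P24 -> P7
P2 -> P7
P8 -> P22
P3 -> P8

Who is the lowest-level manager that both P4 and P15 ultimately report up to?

P5

P4's chain of managers is P16, P5, P28. P15's chain of managers is P19, P11, P5, P28. The first manager that appears in both chains is P5.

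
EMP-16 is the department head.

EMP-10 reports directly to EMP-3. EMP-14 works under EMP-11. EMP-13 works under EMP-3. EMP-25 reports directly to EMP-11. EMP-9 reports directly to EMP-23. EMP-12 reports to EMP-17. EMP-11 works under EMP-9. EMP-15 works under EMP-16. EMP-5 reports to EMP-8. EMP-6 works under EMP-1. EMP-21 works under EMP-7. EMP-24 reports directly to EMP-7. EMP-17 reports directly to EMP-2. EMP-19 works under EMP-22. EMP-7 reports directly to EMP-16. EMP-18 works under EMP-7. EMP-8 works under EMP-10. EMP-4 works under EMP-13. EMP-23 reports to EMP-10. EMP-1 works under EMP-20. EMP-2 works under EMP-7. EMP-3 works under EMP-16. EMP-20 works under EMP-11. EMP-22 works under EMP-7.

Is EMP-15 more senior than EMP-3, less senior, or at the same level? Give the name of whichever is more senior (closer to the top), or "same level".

Both EMP-15 and EMP-3 are 1 level below EMP-16.

same level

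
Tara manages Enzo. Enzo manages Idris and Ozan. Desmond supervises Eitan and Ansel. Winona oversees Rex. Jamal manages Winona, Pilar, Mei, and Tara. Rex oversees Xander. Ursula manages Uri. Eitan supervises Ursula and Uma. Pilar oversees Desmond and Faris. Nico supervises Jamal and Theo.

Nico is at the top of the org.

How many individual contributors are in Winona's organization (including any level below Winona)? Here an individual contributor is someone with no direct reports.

The only person in Winona's organization with no one reporting to them is Xander. That is 1.

1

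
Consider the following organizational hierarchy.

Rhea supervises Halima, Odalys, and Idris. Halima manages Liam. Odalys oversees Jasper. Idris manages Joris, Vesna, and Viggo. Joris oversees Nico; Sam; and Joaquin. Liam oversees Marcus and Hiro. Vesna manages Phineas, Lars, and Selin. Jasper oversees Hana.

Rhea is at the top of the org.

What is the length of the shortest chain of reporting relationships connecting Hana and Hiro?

6

Hana is 3 levels below Rhea, and Hiro is 3 levels below Rhea (their lowest common manager). The shortest path runs up from Hana to Rhea and back down to Hiro: 3 + 3 = 6 links.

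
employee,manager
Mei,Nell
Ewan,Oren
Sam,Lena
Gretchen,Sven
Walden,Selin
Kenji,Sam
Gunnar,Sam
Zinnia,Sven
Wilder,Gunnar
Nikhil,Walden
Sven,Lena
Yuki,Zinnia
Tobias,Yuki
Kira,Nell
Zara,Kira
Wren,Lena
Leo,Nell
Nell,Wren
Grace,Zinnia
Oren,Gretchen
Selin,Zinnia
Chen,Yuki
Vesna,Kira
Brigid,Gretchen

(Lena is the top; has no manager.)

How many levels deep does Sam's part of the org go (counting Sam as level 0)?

2

The longest chain under Sam runs Sam → Gunnar → Wilder, which is 2 levels below Sam.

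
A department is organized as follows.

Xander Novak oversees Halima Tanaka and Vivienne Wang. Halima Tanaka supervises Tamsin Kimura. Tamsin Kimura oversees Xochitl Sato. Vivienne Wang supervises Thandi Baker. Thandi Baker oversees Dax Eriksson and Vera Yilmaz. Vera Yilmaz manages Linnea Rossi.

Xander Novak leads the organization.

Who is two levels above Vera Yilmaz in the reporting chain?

Vivienne Wang

Vera Yilmaz reports to Thandi Baker, and Thandi Baker reports to Vivienne Wang. So Vera Yilmaz's skip-level manager is Vivienne Wang.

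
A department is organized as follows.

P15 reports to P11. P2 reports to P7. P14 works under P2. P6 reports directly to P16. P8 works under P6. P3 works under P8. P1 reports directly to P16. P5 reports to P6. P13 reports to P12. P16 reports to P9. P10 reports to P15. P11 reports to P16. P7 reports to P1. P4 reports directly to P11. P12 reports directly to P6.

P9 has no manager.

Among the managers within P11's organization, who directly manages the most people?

Direct-report counts within P11's organization: P11 has 2; P15 has 1. The largest is 2, held by P11.

P11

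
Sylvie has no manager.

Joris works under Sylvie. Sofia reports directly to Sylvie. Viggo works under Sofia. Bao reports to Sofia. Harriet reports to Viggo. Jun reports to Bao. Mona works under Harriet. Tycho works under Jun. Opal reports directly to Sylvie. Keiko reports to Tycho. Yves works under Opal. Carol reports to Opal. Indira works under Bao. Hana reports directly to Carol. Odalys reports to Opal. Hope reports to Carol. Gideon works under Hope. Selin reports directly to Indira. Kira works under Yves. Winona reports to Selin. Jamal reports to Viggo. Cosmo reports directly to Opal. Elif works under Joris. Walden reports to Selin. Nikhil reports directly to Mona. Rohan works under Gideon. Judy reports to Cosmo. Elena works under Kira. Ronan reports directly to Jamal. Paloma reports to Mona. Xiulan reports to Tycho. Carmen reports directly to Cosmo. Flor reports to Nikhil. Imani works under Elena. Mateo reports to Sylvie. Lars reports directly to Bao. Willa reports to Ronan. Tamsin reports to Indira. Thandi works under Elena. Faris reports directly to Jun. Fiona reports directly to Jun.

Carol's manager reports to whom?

Carol reports to Opal, and Opal reports to Sylvie. So Carol's skip-level manager is Sylvie.

Sylvie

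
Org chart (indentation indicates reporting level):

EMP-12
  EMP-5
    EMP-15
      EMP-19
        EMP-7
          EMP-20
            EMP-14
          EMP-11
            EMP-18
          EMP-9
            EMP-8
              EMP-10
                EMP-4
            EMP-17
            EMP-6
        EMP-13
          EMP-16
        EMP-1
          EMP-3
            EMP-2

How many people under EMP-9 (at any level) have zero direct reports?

The people in EMP-9's organization with no one reporting to them are EMP-6, EMP-17, EMP-4. That is 3.

3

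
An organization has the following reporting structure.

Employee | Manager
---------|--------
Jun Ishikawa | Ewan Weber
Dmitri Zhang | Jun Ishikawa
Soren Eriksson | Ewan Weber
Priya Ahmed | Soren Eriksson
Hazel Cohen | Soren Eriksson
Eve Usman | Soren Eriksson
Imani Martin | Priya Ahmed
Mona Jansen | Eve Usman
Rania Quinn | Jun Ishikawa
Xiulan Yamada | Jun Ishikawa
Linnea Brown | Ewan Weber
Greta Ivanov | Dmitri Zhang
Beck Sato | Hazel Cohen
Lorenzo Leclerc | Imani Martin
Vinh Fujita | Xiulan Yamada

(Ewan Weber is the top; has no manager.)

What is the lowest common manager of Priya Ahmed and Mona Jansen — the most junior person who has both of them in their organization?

Priya Ahmed's chain of managers is Soren Eriksson, Ewan Weber. Mona Jansen's chain of managers is Eve Usman, Soren Eriksson, Ewan Weber. The first manager that appears in both chains is Soren Eriksson.

Soren Eriksson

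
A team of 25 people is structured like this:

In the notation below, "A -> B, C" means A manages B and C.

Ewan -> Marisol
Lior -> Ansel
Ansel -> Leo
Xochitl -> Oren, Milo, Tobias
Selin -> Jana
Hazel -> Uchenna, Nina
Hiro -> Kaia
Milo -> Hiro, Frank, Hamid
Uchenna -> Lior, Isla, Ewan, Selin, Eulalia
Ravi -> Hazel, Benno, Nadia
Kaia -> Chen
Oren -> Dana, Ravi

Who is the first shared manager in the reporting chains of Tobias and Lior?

Tobias's chain of managers is Xochitl. Lior's chain of managers is Uchenna, Hazel, Ravi, Oren, Xochitl. The first manager that appears in both chains is Xochitl.

Xochitl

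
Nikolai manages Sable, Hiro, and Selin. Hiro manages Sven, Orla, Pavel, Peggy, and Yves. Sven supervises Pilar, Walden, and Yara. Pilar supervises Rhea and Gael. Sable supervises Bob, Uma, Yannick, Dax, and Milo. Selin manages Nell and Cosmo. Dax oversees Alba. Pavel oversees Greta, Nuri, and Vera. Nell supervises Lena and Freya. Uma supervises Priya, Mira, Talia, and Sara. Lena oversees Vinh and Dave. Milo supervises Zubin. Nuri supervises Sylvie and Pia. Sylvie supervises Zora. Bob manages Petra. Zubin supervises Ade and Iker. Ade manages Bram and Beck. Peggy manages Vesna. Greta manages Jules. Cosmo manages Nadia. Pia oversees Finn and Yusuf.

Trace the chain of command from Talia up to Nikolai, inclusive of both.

Talia -> Uma -> Sable -> Nikolai

Talia reports to Uma. Uma reports to Sable. Sable reports to Nikolai. Nikolai is at the top.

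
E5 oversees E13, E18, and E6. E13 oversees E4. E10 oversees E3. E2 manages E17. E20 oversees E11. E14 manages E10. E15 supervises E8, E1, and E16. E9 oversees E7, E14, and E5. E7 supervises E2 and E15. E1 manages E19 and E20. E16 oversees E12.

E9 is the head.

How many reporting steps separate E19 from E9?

Chain from E19 up to E9: E19 → E1 → E15 → E7 → E9. That is 4 steps up, so E19 is 4 levels below E9.

4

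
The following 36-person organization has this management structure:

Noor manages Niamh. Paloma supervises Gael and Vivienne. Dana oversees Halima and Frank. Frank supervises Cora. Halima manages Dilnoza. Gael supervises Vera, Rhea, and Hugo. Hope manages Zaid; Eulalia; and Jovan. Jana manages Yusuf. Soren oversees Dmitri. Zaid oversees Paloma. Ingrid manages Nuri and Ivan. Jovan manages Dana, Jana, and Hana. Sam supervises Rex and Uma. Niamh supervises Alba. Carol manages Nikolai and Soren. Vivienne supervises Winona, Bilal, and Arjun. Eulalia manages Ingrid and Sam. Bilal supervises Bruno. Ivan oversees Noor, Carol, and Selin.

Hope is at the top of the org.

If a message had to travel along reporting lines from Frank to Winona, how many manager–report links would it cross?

7

Frank is 3 levels below Hope, and Winona is 4 levels below Hope (their lowest common manager). The shortest path runs up from Frank to Hope and back down to Winona: 3 + 4 = 7 links.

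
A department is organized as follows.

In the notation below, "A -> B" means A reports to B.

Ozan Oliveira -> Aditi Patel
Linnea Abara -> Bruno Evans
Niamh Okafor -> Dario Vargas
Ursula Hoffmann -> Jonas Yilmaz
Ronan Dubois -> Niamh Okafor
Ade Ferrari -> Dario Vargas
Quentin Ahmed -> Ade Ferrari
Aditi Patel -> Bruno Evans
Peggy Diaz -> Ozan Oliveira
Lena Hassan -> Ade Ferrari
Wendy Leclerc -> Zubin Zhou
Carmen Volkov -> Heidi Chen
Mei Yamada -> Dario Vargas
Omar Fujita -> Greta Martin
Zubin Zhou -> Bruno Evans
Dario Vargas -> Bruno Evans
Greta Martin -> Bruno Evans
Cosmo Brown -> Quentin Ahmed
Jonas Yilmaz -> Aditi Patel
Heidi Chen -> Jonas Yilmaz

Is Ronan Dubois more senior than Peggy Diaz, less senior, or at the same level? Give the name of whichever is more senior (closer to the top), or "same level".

same level

Both Ronan Dubois and Peggy Diaz are 3 levels below Bruno Evans.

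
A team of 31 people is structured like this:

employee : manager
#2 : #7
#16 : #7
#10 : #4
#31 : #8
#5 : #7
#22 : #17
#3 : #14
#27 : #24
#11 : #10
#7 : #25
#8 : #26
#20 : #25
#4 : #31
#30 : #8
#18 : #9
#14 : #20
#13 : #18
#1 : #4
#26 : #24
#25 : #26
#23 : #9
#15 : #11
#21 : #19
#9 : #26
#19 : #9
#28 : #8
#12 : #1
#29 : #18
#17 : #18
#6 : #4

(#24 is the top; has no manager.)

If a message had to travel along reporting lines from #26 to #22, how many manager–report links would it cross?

4

#22 is in #26's organization: the chain from #22 up to #26 is #22 → #17 → #18 → #9 → #26, which is 4 links.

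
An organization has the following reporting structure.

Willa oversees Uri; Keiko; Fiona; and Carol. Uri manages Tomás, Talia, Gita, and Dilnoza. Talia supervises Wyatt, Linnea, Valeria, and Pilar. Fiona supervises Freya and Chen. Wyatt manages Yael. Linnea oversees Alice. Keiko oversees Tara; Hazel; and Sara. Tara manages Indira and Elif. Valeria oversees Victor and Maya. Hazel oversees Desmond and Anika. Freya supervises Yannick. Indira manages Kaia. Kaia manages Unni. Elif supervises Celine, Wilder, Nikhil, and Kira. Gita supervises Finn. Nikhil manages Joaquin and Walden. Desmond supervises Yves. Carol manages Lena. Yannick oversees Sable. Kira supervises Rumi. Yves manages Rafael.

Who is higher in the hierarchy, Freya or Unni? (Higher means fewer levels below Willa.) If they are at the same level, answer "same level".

Freya

Freya is 2 levels below Willa; Unni is 5. Freya is higher.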